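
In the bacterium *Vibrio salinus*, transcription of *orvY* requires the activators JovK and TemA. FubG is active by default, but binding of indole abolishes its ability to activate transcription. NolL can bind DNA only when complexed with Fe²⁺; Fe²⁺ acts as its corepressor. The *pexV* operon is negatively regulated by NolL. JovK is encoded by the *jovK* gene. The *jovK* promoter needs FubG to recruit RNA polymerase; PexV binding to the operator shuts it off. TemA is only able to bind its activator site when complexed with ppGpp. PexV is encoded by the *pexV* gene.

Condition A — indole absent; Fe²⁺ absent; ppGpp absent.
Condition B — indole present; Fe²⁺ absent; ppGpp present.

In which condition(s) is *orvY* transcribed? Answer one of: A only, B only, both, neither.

Condition A:
Indole is absent, so FubG is active.
Fe²⁺ is absent, so NolL is inactive.
With no repressor bound, *pexV* is transcribed.
So PexV is produced and active.
With repressor PexV bound, *jovK* is not transcribed.
So JovK is not produced.
ppGpp is absent, so TemA is inactive.
Required activator JovK is absent, so *orvY* is not transcribed.
→ *orvY* is OFF in A.
Condition B:
Indole is present, so FubG is inactive.
Fe²⁺ is absent, so NolL is inactive.
With no repressor bound, *pexV* is transcribed.
So PexV is produced and active.
With repressor PexV bound, *jovK* is not transcribed.
So JovK is not produced.
ppGpp is present, so TemA is active.
Required activator JovK is absent, so *orvY* is not transcribed.
→ *orvY* is OFF in B.

neither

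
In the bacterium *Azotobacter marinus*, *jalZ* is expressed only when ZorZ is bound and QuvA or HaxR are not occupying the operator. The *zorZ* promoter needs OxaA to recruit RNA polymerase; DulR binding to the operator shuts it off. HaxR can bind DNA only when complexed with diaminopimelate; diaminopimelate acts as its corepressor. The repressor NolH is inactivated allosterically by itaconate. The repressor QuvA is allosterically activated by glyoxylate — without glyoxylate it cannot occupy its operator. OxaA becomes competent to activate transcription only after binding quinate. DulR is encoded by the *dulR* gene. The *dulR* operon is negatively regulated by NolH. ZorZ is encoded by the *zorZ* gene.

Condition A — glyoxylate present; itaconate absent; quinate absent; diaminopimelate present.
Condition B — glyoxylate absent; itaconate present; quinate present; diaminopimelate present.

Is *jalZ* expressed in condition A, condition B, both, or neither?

neither

Condition A:
Glyoxylate is present, so QuvA is active.
Itaconate is absent, so NolH is active.
With repressor NolH bound, *dulR* is not transcribed.
So DulR is not produced.
Quinate is absent, so OxaA is inactive.
Required activator OxaA is absent, so *zorZ* is not transcribed.
So ZorZ is not produced.
Diaminopimelate is present, so HaxR is active.
With repressor QuvA bound, *jalZ* is not transcribed.
→ *jalZ* is OFF in A.
Condition B:
Glyoxylate is absent, so QuvA is inactive.
Itaconate is present, so NolH is inactive.
With no repressor bound, *dulR* is transcribed.
So DulR is produced and active.
Quinate is present, so OxaA is active.
With repressor DulR bound, *zorZ* is not transcribed.
So ZorZ is not produced.
Diaminopimelate is present, so HaxR is active.
With repressor HaxR bound, *jalZ* is not transcribed.
→ *jalZ* is OFF in B.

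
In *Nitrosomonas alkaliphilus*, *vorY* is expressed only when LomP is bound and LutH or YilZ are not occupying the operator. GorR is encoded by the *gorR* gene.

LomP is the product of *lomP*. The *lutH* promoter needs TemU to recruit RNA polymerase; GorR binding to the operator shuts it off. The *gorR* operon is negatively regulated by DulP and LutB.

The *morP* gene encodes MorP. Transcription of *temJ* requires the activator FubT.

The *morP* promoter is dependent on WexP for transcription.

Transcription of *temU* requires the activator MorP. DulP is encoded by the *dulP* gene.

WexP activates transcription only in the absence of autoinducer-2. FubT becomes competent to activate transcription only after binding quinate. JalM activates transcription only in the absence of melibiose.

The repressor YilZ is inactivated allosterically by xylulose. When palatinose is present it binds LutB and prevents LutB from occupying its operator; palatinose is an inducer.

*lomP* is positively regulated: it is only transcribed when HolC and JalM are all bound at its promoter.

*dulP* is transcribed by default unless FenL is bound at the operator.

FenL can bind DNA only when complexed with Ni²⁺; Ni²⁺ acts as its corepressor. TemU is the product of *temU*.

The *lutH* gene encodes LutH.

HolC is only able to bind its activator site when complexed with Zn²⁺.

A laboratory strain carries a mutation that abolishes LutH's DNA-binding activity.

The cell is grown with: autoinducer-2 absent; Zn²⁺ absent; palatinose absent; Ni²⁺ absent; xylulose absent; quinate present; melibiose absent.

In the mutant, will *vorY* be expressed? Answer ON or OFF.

LutH is non-functional in this strain, so it has no effect.
Xylulose is absent, so YilZ is active.
Zn²⁺ is absent, so HolC is inactive.
Melibiose is absent, so JalM is active.
Required activator HolC is absent, so *lomP* is not transcribed.
So LomP is not produced.
With repressor YilZ bound, *vorY* is not transcribed.

OFF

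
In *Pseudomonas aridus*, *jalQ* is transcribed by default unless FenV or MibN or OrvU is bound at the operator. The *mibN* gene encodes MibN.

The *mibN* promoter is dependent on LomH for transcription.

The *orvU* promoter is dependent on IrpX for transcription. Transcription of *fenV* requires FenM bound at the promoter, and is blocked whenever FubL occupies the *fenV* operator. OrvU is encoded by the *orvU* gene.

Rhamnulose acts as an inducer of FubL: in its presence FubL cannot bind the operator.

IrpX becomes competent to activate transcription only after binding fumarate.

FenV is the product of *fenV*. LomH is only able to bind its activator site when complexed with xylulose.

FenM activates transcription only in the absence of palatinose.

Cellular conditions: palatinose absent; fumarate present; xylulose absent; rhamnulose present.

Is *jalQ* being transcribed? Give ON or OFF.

OFF

Palatinose is absent, so FenM is active.
Rhamnulose is present, so FubL is inactive.
No repressor is bound and FenM is active, so *fenV* is transcribed.
So FenV is produced and active.
Xylulose is absent, so LomH is inactive.
Required activator LomH is absent, so *mibN* is not transcribed.
So MibN is not produced.
Fumarate is present, so IrpX is active.
No repressor is bound and IrpX is active, so *orvU* is transcribed.
So OrvU is produced and active.
With repressor FenV bound, *jalQ* is not transcribed.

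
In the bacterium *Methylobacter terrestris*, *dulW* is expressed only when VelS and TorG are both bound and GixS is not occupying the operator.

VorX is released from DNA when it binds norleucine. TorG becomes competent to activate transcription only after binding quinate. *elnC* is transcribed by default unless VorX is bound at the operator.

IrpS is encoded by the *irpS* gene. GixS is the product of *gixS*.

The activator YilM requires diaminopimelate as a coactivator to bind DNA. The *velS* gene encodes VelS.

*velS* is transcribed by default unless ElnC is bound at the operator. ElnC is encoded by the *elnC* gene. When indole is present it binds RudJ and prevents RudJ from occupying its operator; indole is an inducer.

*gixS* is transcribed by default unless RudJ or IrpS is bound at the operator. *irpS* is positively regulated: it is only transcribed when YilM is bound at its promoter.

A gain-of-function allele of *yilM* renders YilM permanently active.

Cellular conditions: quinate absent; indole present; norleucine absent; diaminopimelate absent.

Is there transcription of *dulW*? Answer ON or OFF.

Norleucine is absent, so VorX is active.
With repressor VorX bound, *elnC* is not transcribed.
So ElnC is not produced.
With no repressor bound, *velS* is transcribed.
So VelS is produced and active.
Indole is present, so RudJ is inactive.
YilM is constitutively active in this strain.
No repressor is bound and YilM is active, so *irpS* is transcribed.
So IrpS is produced and active.
With repressor IrpS bound, *gixS* is not transcribed.
So GixS is not produced.
Quinate is absent, so TorG is inactive.
Required activator TorG is absent, so *dulW* is not transcribed.

OFF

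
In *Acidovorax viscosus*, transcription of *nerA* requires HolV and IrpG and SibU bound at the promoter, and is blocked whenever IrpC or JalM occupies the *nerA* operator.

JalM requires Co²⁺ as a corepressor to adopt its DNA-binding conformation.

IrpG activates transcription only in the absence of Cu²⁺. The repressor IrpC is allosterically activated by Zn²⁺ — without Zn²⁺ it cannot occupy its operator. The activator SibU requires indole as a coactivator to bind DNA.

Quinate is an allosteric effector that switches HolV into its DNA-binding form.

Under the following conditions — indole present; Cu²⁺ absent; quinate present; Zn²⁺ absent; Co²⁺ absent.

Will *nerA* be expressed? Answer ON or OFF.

ON

Quinate is present, so HolV is active.
Zn²⁺ is absent, so IrpC is inactive.
Cu²⁺ is absent, so IrpG is active.
Indole is present, so SibU is active.
Co²⁺ is absent, so JalM is inactive.
No repressor is bound and HolV and IrpG and SibU are active, so *nerA* is transcribed.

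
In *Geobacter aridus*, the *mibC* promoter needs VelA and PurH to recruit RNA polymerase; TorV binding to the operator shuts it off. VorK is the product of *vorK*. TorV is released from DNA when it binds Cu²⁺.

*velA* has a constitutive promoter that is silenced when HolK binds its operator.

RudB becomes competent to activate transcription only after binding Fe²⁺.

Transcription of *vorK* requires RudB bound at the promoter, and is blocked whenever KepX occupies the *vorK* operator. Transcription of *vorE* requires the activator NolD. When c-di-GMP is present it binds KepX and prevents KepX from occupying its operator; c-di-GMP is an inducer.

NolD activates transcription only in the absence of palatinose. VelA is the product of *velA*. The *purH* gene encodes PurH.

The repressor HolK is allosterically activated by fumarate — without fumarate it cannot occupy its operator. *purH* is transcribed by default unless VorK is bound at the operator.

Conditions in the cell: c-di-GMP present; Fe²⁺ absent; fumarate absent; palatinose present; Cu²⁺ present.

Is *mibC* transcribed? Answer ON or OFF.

ON

Fumarate is absent, so HolK is inactive.
With no repressor bound, *velA* is transcribed.
So VelA is produced and active.
Cu²⁺ is present, so TorV is inactive.
c-di-GMP is present, so KepX is inactive.
Fe²⁺ is absent, so RudB is inactive.
Required activator RudB is absent, so *vorK* is not transcribed.
So VorK is not produced.
With no repressor bound, *purH* is transcribed.
So PurH is produced and active.
No repressor is bound and VelA and PurH are active, so *mibC* is transcribed.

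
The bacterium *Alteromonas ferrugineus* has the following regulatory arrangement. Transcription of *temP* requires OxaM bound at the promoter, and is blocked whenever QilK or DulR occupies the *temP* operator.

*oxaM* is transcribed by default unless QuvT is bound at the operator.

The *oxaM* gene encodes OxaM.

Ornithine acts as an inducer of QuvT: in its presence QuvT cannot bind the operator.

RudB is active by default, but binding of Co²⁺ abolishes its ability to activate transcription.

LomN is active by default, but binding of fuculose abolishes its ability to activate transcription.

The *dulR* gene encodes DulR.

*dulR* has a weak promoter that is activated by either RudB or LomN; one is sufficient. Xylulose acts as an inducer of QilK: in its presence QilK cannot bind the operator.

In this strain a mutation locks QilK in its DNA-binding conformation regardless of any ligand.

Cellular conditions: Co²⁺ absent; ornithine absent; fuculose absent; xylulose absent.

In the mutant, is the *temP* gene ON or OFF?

Ornithine is absent, so QuvT is active.
With repressor QuvT bound, *oxaM* is not transcribed.
So OxaM is not produced.
QilK is constitutively active in this strain.
Co²⁺ is absent, so RudB is active.
Fuculose is absent, so LomN is active.
Activator RudB is present, so *dulR* is transcribed.
So DulR is produced and active.
With repressor QilK bound, *temP* is not transcribed.

OFF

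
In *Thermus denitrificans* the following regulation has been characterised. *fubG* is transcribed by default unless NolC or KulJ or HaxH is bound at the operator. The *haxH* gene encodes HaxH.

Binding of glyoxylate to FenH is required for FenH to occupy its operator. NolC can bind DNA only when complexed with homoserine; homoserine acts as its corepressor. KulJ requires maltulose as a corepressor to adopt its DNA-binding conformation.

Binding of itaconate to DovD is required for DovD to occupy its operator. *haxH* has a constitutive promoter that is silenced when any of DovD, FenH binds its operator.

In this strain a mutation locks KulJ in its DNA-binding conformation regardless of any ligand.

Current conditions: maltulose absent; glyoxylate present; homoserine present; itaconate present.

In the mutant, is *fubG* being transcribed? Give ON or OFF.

Homoserine is present, so NolC is active.
KulJ is constitutively active in this strain.
Itaconate is present, so DovD is active.
Glyoxylate is present, so FenH is active.
With repressor DovD bound, *haxH* is not transcribed.
So HaxH is not produced.
With repressor NolC bound, *fubG* is not transcribed.

OFF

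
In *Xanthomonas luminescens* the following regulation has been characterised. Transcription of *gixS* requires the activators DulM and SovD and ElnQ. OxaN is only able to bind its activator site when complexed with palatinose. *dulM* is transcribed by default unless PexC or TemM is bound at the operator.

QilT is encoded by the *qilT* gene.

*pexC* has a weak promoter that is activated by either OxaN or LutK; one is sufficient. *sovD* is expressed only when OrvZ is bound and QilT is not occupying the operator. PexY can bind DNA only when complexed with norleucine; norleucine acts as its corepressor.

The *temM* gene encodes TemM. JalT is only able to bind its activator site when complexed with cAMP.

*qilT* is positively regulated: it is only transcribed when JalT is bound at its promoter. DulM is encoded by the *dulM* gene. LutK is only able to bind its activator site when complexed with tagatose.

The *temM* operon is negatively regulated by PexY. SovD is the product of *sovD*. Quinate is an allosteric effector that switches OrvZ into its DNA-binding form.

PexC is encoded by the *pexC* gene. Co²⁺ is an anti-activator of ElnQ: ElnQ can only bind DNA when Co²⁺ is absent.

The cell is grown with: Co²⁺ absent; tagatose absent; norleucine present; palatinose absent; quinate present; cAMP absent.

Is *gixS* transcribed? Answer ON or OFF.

ON

Palatinose is absent, so OxaN is inactive.
Tagatose is absent, so LutK is inactive.
No activator is available at the *pexC* promoter, so *pexC* is not transcribed.
So PexC is not produced.
Norleucine is present, so PexY is active.
With repressor PexY bound, *temM* is not transcribed.
So TemM is not produced.
With no repressor bound, *dulM* is transcribed.
So DulM is produced and active.
cAMP is absent, so JalT is inactive.
Required activator JalT is absent, so *qilT* is not transcribed.
So QilT is not produced.
Quinate is present, so OrvZ is active.
No repressor is bound and OrvZ is active, so *sovD* is transcribed.
So SovD is produced and active.
Co²⁺ is absent, so ElnQ is active.
No repressor is bound and DulM and SovD and ElnQ are active, so *gixS* is transcribed.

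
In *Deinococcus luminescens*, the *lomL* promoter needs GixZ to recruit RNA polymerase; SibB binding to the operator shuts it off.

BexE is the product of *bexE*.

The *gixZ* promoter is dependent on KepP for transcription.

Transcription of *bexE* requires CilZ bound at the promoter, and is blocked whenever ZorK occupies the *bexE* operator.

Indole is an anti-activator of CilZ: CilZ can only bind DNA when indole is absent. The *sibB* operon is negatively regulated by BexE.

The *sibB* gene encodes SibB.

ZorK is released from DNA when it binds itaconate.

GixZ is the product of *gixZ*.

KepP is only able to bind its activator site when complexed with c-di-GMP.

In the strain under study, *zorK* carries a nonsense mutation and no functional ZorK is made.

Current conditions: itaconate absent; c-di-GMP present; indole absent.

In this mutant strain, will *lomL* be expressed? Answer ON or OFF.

ZorK is non-functional in this strain, so it has no effect.
Indole is absent, so CilZ is active.
No repressor is bound and CilZ is active, so *bexE* is transcribed.
So BexE is produced and active.
With repressor BexE bound, *sibB* is not transcribed.
So SibB is not produced.
c-di-GMP is present, so KepP is active.
No repressor is bound and KepP is active, so *gixZ* is transcribed.
So GixZ is produced and active.
No repressor is bound and GixZ is active, so *lomL* is transcribed.

ON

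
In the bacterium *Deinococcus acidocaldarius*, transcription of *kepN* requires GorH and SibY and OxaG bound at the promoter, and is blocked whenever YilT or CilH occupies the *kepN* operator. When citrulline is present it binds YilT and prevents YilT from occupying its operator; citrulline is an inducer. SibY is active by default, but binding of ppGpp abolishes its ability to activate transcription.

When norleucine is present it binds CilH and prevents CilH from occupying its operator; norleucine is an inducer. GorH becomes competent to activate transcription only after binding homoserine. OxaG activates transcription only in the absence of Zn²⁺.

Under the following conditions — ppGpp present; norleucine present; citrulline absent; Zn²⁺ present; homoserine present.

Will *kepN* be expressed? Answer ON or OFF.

Homoserine is present, so GorH is active.
ppGpp is present, so SibY is inactive.
Citrulline is absent, so YilT is active.
Norleucine is present, so CilH is inactive.
Zn²⁺ is present, so OxaG is inactive.
With repressor YilT bound, *kepN* is not transcribed.

OFF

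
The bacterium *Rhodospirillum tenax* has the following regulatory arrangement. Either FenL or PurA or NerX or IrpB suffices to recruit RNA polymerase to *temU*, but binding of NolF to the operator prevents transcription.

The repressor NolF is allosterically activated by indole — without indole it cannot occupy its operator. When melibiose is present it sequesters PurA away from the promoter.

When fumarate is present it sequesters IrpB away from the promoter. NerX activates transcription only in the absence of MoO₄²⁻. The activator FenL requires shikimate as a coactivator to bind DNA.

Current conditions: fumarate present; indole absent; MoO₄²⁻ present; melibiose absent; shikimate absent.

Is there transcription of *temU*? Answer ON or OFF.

Shikimate is absent, so FenL is inactive.
Melibiose is absent, so PurA is active.
MoO₄²⁻ is present, so NerX is inactive.
Indole is absent, so NolF is inactive.
Fumarate is present, so IrpB is inactive.
Activator PurA is present, so *temU* is transcribed.

ON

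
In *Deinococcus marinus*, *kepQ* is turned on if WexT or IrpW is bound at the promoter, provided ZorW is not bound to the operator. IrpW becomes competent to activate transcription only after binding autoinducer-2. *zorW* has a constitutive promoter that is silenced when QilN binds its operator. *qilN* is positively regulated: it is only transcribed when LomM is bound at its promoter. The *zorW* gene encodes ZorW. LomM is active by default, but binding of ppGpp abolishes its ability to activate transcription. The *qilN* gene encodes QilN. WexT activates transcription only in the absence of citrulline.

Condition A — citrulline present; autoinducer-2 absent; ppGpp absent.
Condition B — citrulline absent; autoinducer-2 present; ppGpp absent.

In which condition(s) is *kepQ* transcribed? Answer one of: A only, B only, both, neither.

Condition A:
Citrulline is present, so WexT is inactive.
Autoinducer-2 is absent, so IrpW is inactive.
ppGpp is absent, so LomM is active.
No repressor is bound and LomM is active, so *qilN* is transcribed.
So QilN is produced and active.
With repressor QilN bound, *zorW* is not transcribed.
So ZorW is not produced.
No activator is available at the *kepQ* promoter, so *kepQ* is not transcribed.
→ *kepQ* is OFF in A.
Condition B:
Citrulline is absent, so WexT is active.
Autoinducer-2 is present, so IrpW is active.
ppGpp is absent, so LomM is active.
No repressor is bound and LomM is active, so *qilN* is transcribed.
So QilN is produced and active.
With repressor QilN bound, *zorW* is not transcribed.
So ZorW is not produced.
Activator WexT is present, so *kepQ* is transcribed.
→ *kepQ* is ON in B.

B only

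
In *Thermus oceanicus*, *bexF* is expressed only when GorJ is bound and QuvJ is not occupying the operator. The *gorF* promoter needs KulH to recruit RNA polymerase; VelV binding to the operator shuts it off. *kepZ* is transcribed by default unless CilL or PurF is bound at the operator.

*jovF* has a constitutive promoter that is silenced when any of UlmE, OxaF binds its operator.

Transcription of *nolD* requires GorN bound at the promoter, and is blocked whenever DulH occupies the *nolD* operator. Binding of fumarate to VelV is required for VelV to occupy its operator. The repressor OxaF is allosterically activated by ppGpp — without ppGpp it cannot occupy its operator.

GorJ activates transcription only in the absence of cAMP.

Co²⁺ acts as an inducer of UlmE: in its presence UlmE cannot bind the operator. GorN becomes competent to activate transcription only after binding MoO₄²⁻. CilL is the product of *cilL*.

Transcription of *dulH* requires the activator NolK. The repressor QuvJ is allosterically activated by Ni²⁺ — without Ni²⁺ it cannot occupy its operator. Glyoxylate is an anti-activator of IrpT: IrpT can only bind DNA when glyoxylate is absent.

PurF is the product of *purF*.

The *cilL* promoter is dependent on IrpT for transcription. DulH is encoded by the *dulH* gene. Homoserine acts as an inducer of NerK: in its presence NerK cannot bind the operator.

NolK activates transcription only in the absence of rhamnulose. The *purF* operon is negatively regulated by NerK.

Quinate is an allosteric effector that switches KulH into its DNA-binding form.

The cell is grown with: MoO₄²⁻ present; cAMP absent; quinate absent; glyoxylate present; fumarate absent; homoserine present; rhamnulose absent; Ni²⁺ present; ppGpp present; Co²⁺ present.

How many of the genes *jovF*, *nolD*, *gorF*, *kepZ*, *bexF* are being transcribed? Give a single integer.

Co²⁺ is present, so UlmE is inactive.
ppGpp is present, so OxaF is active.
With repressor OxaF bound, *jovF* is not transcribed.
→ *jovF* is OFF.
MoO₄²⁻ is present, so GorN is active.
Rhamnulose is absent, so NolK is active.
No repressor is bound and NolK is active, so *dulH* is transcribed.
So DulH is produced and active.
With repressor DulH bound, *nolD* is not transcribed.
→ *nolD* is OFF.
Quinate is absent, so KulH is inactive.
Fumarate is absent, so VelV is inactive.
Required activator KulH is absent, so *gorF* is not transcribed.
→ *gorF* is OFF.
Glyoxylate is present, so IrpT is inactive.
Required activator IrpT is absent, so *cilL* is not transcribed.
So CilL is not produced.
Homoserine is present, so NerK is inactive.
With no repressor bound, *purF* is transcribed.
So PurF is produced and active.
With repressor PurF bound, *kepZ* is not transcribed.
→ *kepZ* is OFF.
cAMP is absent, so GorJ is active.
Ni²⁺ is present, so QuvJ is active.
With repressor QuvJ bound, *bexF* is not transcribed.
→ *bexF* is OFF.
0 of the 5 genes are transcribed.

0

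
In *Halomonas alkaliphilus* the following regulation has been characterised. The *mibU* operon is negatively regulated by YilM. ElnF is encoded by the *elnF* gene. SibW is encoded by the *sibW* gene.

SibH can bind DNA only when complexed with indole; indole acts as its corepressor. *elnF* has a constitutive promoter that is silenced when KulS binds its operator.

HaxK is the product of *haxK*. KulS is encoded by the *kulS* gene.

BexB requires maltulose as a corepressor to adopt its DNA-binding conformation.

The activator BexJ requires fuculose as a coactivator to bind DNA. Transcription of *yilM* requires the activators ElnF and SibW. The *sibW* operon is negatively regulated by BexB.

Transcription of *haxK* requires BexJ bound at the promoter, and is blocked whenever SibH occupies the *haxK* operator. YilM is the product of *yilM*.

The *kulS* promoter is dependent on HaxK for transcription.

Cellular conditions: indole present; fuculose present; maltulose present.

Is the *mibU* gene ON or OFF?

Fuculose is present, so BexJ is active.
Indole is present, so SibH is active.
With repressor SibH bound, *haxK* is not transcribed.
So HaxK is not produced.
Required activator HaxK is absent, so *kulS* is not transcribed.
So KulS is not produced.
With no repressor bound, *elnF* is transcribed.
So ElnF is produced and active.
Maltulose is present, so BexB is active.
With repressor BexB bound, *sibW* is not transcribed.
So SibW is not produced.
Required activator SibW is absent, so *yilM* is not transcribed.
So YilM is not produced.
With no repressor bound, *mibU* is transcribed.

ON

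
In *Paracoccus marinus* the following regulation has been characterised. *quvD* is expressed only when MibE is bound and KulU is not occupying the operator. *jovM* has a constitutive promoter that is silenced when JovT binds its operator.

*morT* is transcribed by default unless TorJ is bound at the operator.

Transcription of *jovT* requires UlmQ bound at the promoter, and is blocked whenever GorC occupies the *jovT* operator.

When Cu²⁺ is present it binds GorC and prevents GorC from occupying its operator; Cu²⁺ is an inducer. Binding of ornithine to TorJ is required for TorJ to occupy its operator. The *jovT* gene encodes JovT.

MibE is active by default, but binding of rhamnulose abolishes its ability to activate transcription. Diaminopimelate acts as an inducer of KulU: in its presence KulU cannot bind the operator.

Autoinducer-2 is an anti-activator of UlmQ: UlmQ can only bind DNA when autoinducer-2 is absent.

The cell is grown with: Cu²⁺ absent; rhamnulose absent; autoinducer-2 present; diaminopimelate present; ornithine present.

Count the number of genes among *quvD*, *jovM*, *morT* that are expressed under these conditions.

2

Rhamnulose is absent, so MibE is active.
Diaminopimelate is present, so KulU is inactive.
No repressor is bound and MibE is active, so *quvD* is transcribed.
→ *quvD* is ON.
Cu²⁺ is absent, so GorC is active.
Autoinducer-2 is present, so UlmQ is inactive.
With repressor GorC bound, *jovT* is not transcribed.
So JovT is not produced.
With no repressor bound, *jovM* is transcribed.
→ *jovM* is ON.
Ornithine is present, so TorJ is active.
With repressor TorJ bound, *morT* is not transcribed.
→ *morT* is OFF.
2 of the 3 genes are transcribed.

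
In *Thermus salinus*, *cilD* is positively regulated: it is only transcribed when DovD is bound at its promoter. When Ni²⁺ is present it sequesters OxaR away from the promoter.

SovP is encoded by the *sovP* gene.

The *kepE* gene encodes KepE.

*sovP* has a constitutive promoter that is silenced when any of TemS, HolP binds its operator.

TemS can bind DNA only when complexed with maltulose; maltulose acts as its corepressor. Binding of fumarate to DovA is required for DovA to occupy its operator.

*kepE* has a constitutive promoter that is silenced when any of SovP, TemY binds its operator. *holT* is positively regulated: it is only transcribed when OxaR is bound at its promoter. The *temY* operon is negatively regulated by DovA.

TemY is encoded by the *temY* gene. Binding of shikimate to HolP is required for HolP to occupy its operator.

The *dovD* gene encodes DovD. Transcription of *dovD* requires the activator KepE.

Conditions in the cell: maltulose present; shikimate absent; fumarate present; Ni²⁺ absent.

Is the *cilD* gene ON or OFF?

ON

Maltulose is present, so TemS is active.
Shikimate is absent, so HolP is inactive.
With repressor TemS bound, *sovP* is not transcribed.
So SovP is not produced.
Fumarate is present, so DovA is active.
With repressor DovA bound, *temY* is not transcribed.
So TemY is not produced.
With no repressor bound, *kepE* is transcribed.
So KepE is produced and active.
No repressor is bound and KepE is active, so *dovD* is transcribed.
So DovD is produced and active.
No repressor is bound and DovD is active, so *cilD* is transcribed.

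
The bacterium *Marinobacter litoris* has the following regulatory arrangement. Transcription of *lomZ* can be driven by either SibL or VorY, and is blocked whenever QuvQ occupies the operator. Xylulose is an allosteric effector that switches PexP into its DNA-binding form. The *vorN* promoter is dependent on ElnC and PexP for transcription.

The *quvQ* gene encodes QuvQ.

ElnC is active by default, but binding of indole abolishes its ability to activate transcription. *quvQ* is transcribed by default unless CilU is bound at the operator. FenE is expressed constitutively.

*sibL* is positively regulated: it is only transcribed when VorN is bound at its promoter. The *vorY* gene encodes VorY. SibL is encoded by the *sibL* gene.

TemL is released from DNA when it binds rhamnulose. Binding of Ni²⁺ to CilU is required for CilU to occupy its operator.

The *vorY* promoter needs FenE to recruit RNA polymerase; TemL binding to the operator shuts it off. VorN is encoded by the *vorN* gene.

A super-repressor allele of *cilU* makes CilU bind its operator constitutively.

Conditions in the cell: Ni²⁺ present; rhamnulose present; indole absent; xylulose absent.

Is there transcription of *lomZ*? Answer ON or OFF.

ON

CilU is constitutively active in this strain.
With repressor CilU bound, *quvQ* is not transcribed.
So QuvQ is not produced.
Indole is absent, so ElnC is active.
Xylulose is absent, so PexP is inactive.
Required activator PexP is absent, so *vorN* is not transcribed.
So VorN is not produced.
Required activator VorN is absent, so *sibL* is not transcribed.
So SibL is not produced.
FenE is produced constitutively and is active.
Rhamnulose is present, so TemL is inactive.
No repressor is bound and FenE is active, so *vorY* is transcribed.
So VorY is produced and active.
Activator VorY is present, so *lomZ* is transcribed.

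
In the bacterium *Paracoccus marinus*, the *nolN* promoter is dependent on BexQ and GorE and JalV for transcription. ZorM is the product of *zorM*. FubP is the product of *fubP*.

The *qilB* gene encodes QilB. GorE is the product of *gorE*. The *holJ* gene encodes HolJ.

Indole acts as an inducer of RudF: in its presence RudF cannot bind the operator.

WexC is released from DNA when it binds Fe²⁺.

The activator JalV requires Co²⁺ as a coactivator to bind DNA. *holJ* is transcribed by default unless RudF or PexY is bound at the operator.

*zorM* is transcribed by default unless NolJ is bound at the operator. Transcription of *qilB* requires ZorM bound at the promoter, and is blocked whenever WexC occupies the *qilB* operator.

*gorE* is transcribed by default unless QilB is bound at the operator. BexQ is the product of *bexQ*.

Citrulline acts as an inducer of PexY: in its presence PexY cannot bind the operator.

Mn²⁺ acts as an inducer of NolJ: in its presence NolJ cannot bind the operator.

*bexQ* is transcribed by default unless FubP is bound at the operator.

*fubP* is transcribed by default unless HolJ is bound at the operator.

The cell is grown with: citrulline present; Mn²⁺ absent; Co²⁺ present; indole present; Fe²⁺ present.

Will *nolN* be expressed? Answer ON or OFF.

ON

Indole is present, so RudF is inactive.
Citrulline is present, so PexY is inactive.
With no repressor bound, *holJ* is transcribed.
So HolJ is produced and active.
With repressor HolJ bound, *fubP* is not transcribed.
So FubP is not produced.
With no repressor bound, *bexQ* is transcribed.
So BexQ is produced and active.
Mn²⁺ is absent, so NolJ is active.
With repressor NolJ bound, *zorM* is not transcribed.
So ZorM is not produced.
Fe²⁺ is present, so WexC is inactive.
Required activator ZorM is absent, so *qilB* is not transcribed.
So QilB is not produced.
With no repressor bound, *gorE* is transcribed.
So GorE is produced and active.
Co²⁺ is present, so JalV is active.
No repressor is bound and BexQ and GorE and JalV are active, so *nolN* is transcribed.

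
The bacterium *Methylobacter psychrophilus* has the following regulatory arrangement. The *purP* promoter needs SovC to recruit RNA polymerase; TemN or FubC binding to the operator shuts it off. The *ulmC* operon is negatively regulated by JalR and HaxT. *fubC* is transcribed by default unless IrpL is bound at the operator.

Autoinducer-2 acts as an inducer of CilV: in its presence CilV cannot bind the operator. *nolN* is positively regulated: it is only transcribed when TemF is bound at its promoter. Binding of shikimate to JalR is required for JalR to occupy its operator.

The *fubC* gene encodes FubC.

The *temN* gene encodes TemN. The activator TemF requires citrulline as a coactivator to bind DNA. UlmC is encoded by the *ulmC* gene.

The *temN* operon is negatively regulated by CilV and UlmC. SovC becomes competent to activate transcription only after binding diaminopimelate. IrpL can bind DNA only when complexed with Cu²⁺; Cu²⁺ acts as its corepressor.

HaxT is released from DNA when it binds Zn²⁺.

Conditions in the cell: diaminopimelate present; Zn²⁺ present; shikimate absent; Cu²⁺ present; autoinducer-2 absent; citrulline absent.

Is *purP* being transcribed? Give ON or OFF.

Diaminopimelate is present, so SovC is active.
Autoinducer-2 is absent, so CilV is active.
Shikimate is absent, so JalR is inactive.
Zn²⁺ is present, so HaxT is inactive.
With no repressor bound, *ulmC* is transcribed.
So UlmC is produced and active.
With repressor CilV bound, *temN* is not transcribed.
So TemN is not produced.
Cu²⁺ is present, so IrpL is active.
With repressor IrpL bound, *fubC* is not transcribed.
So FubC is not produced.
No repressor is bound and SovC is active, so *purP* is transcribed.

ON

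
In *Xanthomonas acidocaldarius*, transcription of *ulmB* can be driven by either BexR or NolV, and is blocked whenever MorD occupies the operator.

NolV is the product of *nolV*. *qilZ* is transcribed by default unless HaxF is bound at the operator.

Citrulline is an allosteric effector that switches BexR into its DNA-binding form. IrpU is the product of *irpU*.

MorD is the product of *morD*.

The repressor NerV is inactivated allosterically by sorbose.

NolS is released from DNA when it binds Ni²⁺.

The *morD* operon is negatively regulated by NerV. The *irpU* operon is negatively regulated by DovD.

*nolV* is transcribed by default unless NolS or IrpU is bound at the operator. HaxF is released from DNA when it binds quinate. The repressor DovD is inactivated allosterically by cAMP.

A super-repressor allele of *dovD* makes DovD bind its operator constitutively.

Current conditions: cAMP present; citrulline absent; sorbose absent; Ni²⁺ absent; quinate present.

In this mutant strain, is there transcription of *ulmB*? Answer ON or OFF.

OFF

Citrulline is absent, so BexR is inactive.
Ni²⁺ is absent, so NolS is active.
DovD is constitutively active in this strain.
With repressor DovD bound, *irpU* is not transcribed.
So IrpU is not produced.
With repressor NolS bound, *nolV* is not transcribed.
So NolV is not produced.
Sorbose is absent, so NerV is active.
With repressor NerV bound, *morD* is not transcribed.
So MorD is not produced.
No activator is available at the *ulmB* promoter, so *ulmB* is not transcribed.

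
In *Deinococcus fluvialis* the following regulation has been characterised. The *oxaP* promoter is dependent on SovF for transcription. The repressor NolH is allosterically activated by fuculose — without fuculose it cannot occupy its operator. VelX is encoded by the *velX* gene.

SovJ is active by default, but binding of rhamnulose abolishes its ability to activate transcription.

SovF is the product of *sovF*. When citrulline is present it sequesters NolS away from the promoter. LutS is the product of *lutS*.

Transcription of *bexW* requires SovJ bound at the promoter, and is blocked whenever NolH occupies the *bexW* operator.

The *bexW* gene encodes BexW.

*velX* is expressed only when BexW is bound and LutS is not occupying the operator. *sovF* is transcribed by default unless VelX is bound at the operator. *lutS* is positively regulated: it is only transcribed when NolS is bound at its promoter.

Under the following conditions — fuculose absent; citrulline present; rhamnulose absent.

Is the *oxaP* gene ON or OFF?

OFF

Rhamnulose is absent, so SovJ is active.
Fuculose is absent, so NolH is inactive.
No repressor is bound and SovJ is active, so *bexW* is transcribed.
So BexW is produced and active.
Citrulline is present, so NolS is inactive.
Required activator NolS is absent, so *lutS* is not transcribed.
So LutS is not produced.
No repressor is bound and BexW is active, so *velX* is transcribed.
So VelX is produced and active.
With repressor VelX bound, *sovF* is not transcribed.
So SovF is not produced.
Required activator SovF is absent, so *oxaP* is not transcribed.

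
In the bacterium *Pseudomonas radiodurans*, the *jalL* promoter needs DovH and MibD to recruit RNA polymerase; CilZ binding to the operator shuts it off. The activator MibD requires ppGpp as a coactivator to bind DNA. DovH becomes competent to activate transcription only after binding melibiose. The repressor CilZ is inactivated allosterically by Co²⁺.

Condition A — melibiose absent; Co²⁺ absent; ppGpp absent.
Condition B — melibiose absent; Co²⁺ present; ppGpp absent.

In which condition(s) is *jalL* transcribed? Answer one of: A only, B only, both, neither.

Condition A:
Melibiose is absent, so DovH is inactive.
Co²⁺ is absent, so CilZ is active.
ppGpp is absent, so MibD is inactive.
With repressor CilZ bound, *jalL* is not transcribed.
→ *jalL* is OFF in A.
Condition B:
Melibiose is absent, so DovH is inactive.
Co²⁺ is present, so CilZ is inactive.
ppGpp is absent, so MibD is inactive.
Required activator DovH is absent, so *jalL* is not transcribed.
→ *jalL* is OFF in B.

neither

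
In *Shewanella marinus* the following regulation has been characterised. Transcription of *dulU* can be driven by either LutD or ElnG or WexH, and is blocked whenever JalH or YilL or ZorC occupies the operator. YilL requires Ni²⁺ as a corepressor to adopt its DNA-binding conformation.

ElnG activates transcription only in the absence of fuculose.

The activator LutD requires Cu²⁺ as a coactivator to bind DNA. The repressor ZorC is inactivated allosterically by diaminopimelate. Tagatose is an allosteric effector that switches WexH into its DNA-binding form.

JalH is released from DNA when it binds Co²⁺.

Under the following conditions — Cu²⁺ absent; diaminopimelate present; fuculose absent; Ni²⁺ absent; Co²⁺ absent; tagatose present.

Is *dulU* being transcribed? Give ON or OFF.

OFF

Co²⁺ is absent, so JalH is active.
Cu²⁺ is absent, so LutD is inactive.
Ni²⁺ is absent, so YilL is inactive.
Fuculose is absent, so ElnG is active.
Diaminopimelate is present, so ZorC is inactive.
Tagatose is present, so WexH is active.
With repressor JalH bound, *dulU* is not transcribed.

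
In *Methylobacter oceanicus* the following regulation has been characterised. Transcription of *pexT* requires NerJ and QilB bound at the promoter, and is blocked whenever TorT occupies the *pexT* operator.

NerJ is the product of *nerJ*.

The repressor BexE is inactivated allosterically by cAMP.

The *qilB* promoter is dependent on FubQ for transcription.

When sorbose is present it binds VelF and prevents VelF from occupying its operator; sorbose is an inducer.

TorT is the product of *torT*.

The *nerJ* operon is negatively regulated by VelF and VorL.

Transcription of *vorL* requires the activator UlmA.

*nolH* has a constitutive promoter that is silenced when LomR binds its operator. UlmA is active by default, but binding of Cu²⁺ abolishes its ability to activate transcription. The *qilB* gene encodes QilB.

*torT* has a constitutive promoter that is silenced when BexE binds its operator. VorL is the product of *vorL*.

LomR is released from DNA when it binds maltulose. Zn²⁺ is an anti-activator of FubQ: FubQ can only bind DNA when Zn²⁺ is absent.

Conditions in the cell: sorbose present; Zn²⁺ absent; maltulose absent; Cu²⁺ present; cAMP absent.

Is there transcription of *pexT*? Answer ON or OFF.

cAMP is absent, so BexE is active.
With repressor BexE bound, *torT* is not transcribed.
So TorT is not produced.
Sorbose is present, so VelF is inactive.
Cu²⁺ is present, so UlmA is inactive.
Required activator UlmA is absent, so *vorL* is not transcribed.
So VorL is not produced.
With no repressor bound, *nerJ* is transcribed.
So NerJ is produced and active.
Zn²⁺ is absent, so FubQ is active.
No repressor is bound and FubQ is active, so *qilB* is transcribed.
So QilB is produced and active.
No repressor is bound and NerJ and QilB are active, so *pexT* is transcribed.

ON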